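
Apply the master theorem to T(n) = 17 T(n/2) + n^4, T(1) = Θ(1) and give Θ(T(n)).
T(n) = Θ(n^(log_2 17))

Master theorem: compare f(n) = n^4 to n^(log_2 17) where log_2 17 ≈ 4.087. Since 4 < log_2 17, we have f(n) = O(n^(log_2 17 − ε)) for some ε > 0 — Case 1. Hence T(n) = Θ(n^(log_2 17)).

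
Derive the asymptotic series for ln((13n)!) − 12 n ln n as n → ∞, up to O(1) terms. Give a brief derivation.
ln((13n)!) − 12 n ln n = n ln n + 13(ln 13 − 1) n + (1/2) ln(2π·13n) + O(1/n)

Stirling: ln((13n)!) = 13n ln(13n) − 13n + (1/2) ln(2π·13n) + O(1/n).
Expand 13n ln(13n) = 13n (ln n + ln 13) = 13n ln n + 13n ln 13.
Subtract 12n ln n: leading term is (13 − 12) n ln n = n ln n. The next term is 13n ln 13 − 13n = 13(ln 13 − 1) n. Then the (1/2) ln(2π·13n) correction.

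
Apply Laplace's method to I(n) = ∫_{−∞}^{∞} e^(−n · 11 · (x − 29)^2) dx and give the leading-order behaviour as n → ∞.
I(n) = sqrt(π/(11n))

Here φ(x) = 11 · (x − 29)^2 has its unique minimum at x* = 29 with φ(x*) = 0 and φ''(x*) = 22. Laplace's method gives
  I(n) ~ e^(−n φ(x*)) · sqrt(2π / (n · φ''(x*))) = sqrt(2π / (22n)) = sqrt(π/(11n)).
This is exact: substituting u = (x − 29)·sqrt(11n) gives I(n) = (1/sqrt(11n)) ∫_{−∞}^{∞} e^(−u^2) du = sqrt(π/(11n)).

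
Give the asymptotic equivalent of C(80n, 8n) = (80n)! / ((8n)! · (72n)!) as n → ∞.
C(80n, 8n) ~ (10000000000/387420489)^(8n) · sqrt(5/(9π·8n))

Write N = 8n. Apply Stirling to each factorial:
  (10N)! ~ sqrt(2π·10N) · (10N/e)^(10N),
  N! ~ sqrt(2π N) · (N/e)^N,
  (9N)! ~ sqrt(2π·9N) · (9N/e)^(9N).
The exponential factors combine to (10N)^(10N) / (N^N · (9N)^(9N)) = 10^(10N)/9^(9N) = (10^10/9^9)^N = (10000000000/387420489)^N.
The square-root prefactors combine to sqrt(2π·10N) / (sqrt(2π N)·sqrt(2π·9N)) = sqrt(10 / (2π·9·N)) = sqrt(5/(9π·8n)).
Substituting N = 8n: C(80n, 8n) ~ (10000000000/387420489)^(8n) · sqrt(5/(9π·8n)).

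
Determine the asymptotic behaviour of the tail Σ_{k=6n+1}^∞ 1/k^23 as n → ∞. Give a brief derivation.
Σ_{k>6n} 1/k^23 ~ 1/(22 · (6n)^22)

Compare to the integral: ∫_{6n}^∞ x^(−23) dx = [−x^(−22)/22]_{6n}^∞ = 1/((23−1)·(6n)^22). Euler-Maclaurin then gives
  Σ_{k>6n} 1/k^23 = ∫_{6n}^∞ dx/x^23 − 1/(2·(6n)^23) + O(1/(6n)^24).
(Equivalently this is ζ(23) − Σ_{k≤6n} 1/k^23.)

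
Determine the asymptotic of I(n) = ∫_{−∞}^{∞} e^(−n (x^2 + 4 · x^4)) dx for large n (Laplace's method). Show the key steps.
I(n) ~ sqrt(π/n)

φ(x) = x^2 + 4 · x^4 has its unique global minimum at x* = 0 (since φ'(x) = 2x + 16x^3 = 0 only at x = 0 for real x with both coefficients positive, and φ → ∞ as |x| → ∞). At x* = 0, φ(0) = 0 and φ''(0) = 2. Laplace's method then gives
  I(n) ~ sqrt(2π / (n · φ''(0))) · e^(−n φ(0)) = sqrt(2π / (2n)) = sqrt(π/n).
The 4 · x^4 term contributes only at subleading order (an O(1/n) relative correction).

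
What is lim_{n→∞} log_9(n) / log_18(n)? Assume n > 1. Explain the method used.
lim = ln(18) / ln(9) = log_9(18)

Change of base: log_9(n) = ln n / ln 9 and log_18(n) = ln n / ln 18. The ratio is (ln n / ln 9) · (ln 18 / ln n) = ln 18 / ln 9, a constant independent of n. So the limit is ln 18 / ln 9 = log_9(18).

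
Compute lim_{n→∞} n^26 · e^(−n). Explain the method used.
lim = 0

Exponentials with base > 1 dominate every fixed polynomial: for any fixed c, n^c / e^n → 0 as n → ∞ (e.g. by the ratio test, or since e^n grows faster than any power of n). Hence n^26 · e^(−n) = n^26 / e^n → 0.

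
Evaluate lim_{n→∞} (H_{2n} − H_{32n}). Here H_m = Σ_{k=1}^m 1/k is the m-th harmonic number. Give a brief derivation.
lim = ln(2/32) = −ln 16

Euler-Maclaurin gives H_m = ln m + γ + 1/(2m) + O(1/m^2). The γ and O(1/m) terms cancel in the difference:
  H_{2n} − H_{32n} = ln(2n) − ln(32n) + O(1/n) = ln(2/32) + O(1/n).
Hence the limit is ln(2/32) = −ln 16.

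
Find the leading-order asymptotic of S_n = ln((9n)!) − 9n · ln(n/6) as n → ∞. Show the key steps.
S_n ~ 9n · (ln 54 − 1) + O(ln n)

Stirling: ln((9n)!) = 9n ln(9n) − 9n + O(ln n).
  S_n = 9n ln(9n) − 9n − 9n ln(n/6) + O(ln n)
      = 9n ln(9n) − 9n ln n + 9n ln 6 − 9n + O(ln n)
      = 9n ln 9 + 9n ln 6 − 9n + O(ln n)
      = 9n (ln 54 − 1) + O(ln n).
Numerically ln(54) − 1 ≈ 2.9890.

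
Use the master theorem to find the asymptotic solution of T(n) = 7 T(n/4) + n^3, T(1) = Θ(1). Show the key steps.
T(n) = Θ(n^3)

log_4 7 ≈ 1.404. f(n) = n^3 dominates n^(log_4 7) since 3 > 1.404, and the regularity condition a·f(n/b) = 7·(n/4)^3 = (7/64)·n^3 ≤ c·f(n) holds with c = 7/64 ≈ 0.109 < 1. So this is Case 3: T(n) = Θ(f(n)) = Θ(n^3).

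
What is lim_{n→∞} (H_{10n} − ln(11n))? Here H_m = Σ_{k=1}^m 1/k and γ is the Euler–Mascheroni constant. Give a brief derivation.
lim = ln(10/11) + γ

By Euler-Maclaurin, H_m = ln m + γ + O(1/m). So
  H_{10n} − ln(11n) = ln(10n) + γ − ln(11n) + O(1/n)
                       = ln(10/11) + γ + O(1/n).
Hence the limit is ln(10/11) + γ.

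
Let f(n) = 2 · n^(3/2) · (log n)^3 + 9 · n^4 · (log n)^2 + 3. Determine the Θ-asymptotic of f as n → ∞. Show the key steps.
f(n) ∈ Θ(n^4 · (log n)^2)

Compare the terms by growth order. For large n, n^a · (log n)^b dominates n^a' · (log n)^b' iff a > a', or (a = a' and b > b'). Ranking the 3 terms shows the dominant one is 9 · n^4 · (log n)^2. Hence f(n) ∈ Θ(n^4 · (log n)^2).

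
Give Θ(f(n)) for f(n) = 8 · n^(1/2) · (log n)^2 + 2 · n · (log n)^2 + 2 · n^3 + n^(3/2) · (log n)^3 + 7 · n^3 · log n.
f(n) ∈ Θ(n^3 · log n)

Compare the terms by growth order. For large n, n^a · (log n)^b dominates n^a' · (log n)^b' iff a > a', or (a = a' and b > b'). Ranking the 5 terms shows the dominant one is 7 · n^3 · log n. Hence f(n) ∈ Θ(n^3 · log n).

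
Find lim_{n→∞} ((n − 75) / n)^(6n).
lim = e^(−450)

Rewrite as (1 − 75/n)^(6n). By the standard limit (1 + x/n)^n → e^x, we have (1 − 75/n)^n → e^(−75), and raising to the 6th power gives e^(−450).
More precisely, ln[(1 − 75/n)^(6n)] = 6n · ln(1 − 75/n) = 6n · (-75/n + O(1/n^2)) = -450 + O(1/n) → -450.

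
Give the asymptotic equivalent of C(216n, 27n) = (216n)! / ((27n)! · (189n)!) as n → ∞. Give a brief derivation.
C(216n, 27n) ~ (16777216/823543)^(27n) · sqrt(4/(7π·27n))

Write N = 27n. Apply Stirling to each factorial:
  (8N)! ~ sqrt(2π·8N) · (8N/e)^(8N),
  N! ~ sqrt(2π N) · (N/e)^N,
  (7N)! ~ sqrt(2π·7N) · (7N/e)^(7N).
The exponential factors combine to (8N)^(8N) / (N^N · (7N)^(7N)) = 8^(8N)/7^(7N) = (8^8/7^7)^N = (16777216/823543)^N.
The square-root prefactors combine to sqrt(2π·8N) / (sqrt(2π N)·sqrt(2π·7N)) = sqrt(8 / (2π·7·N)) = sqrt(4/(7π·27n)).
Substituting N = 27n: C(216n, 27n) ~ (16777216/823543)^(27n) · sqrt(4/(7π·27n)).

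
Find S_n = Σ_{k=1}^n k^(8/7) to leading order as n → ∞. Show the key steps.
S_n ~ (7/15) · n^(15/7)

Integral comparison: Σ_{k=1}^n k^(8/7) = ∫_0^n x^(8/7) dx + O(n^(8/7)). The integral is n^(1 + 8/7) / (1 + 8/7) = n^((8+7)/7) / ((8+7)/7) = (7/15) · n^(15/7).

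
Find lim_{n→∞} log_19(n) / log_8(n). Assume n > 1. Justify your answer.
lim = ln(8) / ln(19) = log_19(8)

Change of base: log_19(n) = ln n / ln 19 and log_8(n) = ln n / ln 8. The ratio is (ln n / ln 19) · (ln 8 / ln n) = ln 8 / ln 19, a constant independent of n. So the limit is ln 8 / ln 19 = log_19(8).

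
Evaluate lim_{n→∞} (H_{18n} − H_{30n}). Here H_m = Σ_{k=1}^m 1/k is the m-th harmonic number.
lim = ln(18/30) = ln(3/5)

Euler-Maclaurin gives H_m = ln m + γ + 1/(2m) + O(1/m^2). The γ and O(1/m) terms cancel in the difference:
  H_{18n} − H_{30n} = ln(18n) − ln(30n) + O(1/n) = ln(18/30) + O(1/n).
Hence the limit is ln(18/30) = ln(3/5).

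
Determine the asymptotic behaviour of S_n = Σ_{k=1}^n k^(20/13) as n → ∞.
S_n ~ (13/33) · n^(33/13)

Integral comparison: Σ_{k=1}^n k^(20/13) = ∫_0^n x^(20/13) dx + O(n^(20/13)). The integral is n^(1 + 20/13) / (1 + 20/13) = n^((20+13)/13) / ((20+13)/13) = (13/33) · n^(33/13).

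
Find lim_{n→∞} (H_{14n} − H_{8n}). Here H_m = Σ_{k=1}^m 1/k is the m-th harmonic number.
lim = ln(14/8) = ln(7/4)

Euler-Maclaurin gives H_m = ln m + γ + 1/(2m) + O(1/m^2). The γ and O(1/m) terms cancel in the difference:
  H_{14n} − H_{8n} = ln(14n) − ln(8n) + O(1/n) = ln(14/8) + O(1/n).
Hence the limit is ln(14/8) = ln(7/4).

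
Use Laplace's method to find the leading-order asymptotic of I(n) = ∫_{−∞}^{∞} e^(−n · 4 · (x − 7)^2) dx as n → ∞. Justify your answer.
I(n) = sqrt(π/(4n))

Here φ(x) = 4 · (x − 7)^2 has its unique minimum at x* = 7 with φ(x*) = 0 and φ''(x*) = 8. Laplace's method gives
  I(n) ~ e^(−n φ(x*)) · sqrt(2π / (n · φ''(x*))) = sqrt(2π / (8n)) = sqrt(π/(4n)).
This is exact: substituting u = (x − 7)·sqrt(4n) gives I(n) = (1/sqrt(4n)) ∫_{−∞}^{∞} e^(−u^2) du = sqrt(π/(4n)).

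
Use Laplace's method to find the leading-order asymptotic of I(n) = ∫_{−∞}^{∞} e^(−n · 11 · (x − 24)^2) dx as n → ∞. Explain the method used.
I(n) = sqrt(π/(11n))

Here φ(x) = 11 · (x − 24)^2 has its unique minimum at x* = 24 with φ(x*) = 0 and φ''(x*) = 22. Laplace's method gives
  I(n) ~ e^(−n φ(x*)) · sqrt(2π / (n · φ''(x*))) = sqrt(2π / (22n)) = sqrt(π/(11n)).
This is exact: substituting u = (x − 24)·sqrt(11n) gives I(n) = (1/sqrt(11n)) ∫_{−∞}^{∞} e^(−u^2) du = sqrt(π/(11n)).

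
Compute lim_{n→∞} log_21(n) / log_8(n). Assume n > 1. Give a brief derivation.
lim = ln(8) / ln(21) = log_21(8)

Change of base: log_21(n) = ln n / ln 21 and log_8(n) = ln n / ln 8. The ratio is (ln n / ln 21) · (ln 8 / ln n) = ln 8 / ln 21, a constant independent of n. So the limit is ln 8 / ln 21 = log_21(8).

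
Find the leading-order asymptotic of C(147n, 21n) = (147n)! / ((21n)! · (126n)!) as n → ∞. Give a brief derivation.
C(147n, 21n) ~ (823543/46656)^(21n) · sqrt(7/(12π·21n))

Write N = 21n. Apply Stirling to each factorial:
  (7N)! ~ sqrt(2π·7N) · (7N/e)^(7N),
  N! ~ sqrt(2π N) · (N/e)^N,
  (6N)! ~ sqrt(2π·6N) · (6N/e)^(6N).
The exponential factors combine to (7N)^(7N) / (N^N · (6N)^(6N)) = 7^(7N)/6^(6N) = (7^7/6^6)^N = (823543/46656)^N.
The square-root prefactors combine to sqrt(2π·7N) / (sqrt(2π N)·sqrt(2π·6N)) = sqrt(7 / (2π·6·N)) = sqrt(7/(12π·21n)).
Substituting N = 21n: C(147n, 21n) ~ (823543/46656)^(21n) · sqrt(7/(12π·21n)).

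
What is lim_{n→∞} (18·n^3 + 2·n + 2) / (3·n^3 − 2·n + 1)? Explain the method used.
lim = 18/3 = 6

For large n the leading n^3 terms dominate both numerator and denominator. Dividing top and bottom by n^3, every other term tends to 0, leaving 18/3 = 6.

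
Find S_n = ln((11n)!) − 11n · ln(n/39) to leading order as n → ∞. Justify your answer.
S_n ~ 11n · (ln 429 − 1) + O(ln n)

Stirling: ln((11n)!) = 11n ln(11n) − 11n + O(ln n).
  S_n = 11n ln(11n) − 11n − 11n ln(n/39) + O(ln n)
      = 11n ln(11n) − 11n ln n + 11n ln 39 − 11n + O(ln n)
      = 11n ln 11 + 11n ln 39 − 11n + O(ln n)
      = 11n (ln 429 − 1) + O(ln n).
Numerically ln(429) − 1 ≈ 5.0615.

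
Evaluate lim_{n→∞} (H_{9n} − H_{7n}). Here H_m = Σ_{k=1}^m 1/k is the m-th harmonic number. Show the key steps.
lim = ln(9/7)

Euler-Maclaurin gives H_m = ln m + γ + 1/(2m) + O(1/m^2). The γ and O(1/m) terms cancel in the difference:
  H_{9n} − H_{7n} = ln(9n) − ln(7n) + O(1/n) = ln(9/7) + O(1/n).
Hence the limit is ln(9/7).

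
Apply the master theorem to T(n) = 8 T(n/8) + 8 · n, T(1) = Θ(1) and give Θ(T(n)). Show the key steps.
T(n) = Θ(n log n)

log_8 8 = 1, and f(n) = 8 · n = Θ(n^(log_8 8)). This is Case 2 of the master theorem: T(n) = Θ(f(n) · log n) = Θ(n log n).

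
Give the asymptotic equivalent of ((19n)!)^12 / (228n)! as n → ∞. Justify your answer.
((19n)!)^12/(228n)! ~ ((2π·19n)^(11/2) / sqrt(12)) · 12^(−12·19n)  →  0

Write N = 19n. Stirling: N! ~ sqrt(2π N)(N/e)^N and (12N)! ~ sqrt(2π·12N)·(12N/e)^(12N).
  (N!)^12/(12N)! ~ (2π N)^(12/2) (N/e)^(12N) / [sqrt(2π·12N) (12N/e)^(12N)]
     = (2π N)^(12/2) / sqrt(2π·12N) · (N/(12N))^(12N)
     = (2π N)^((12−1)/2) / sqrt(12) · 12^(−12N).
Since 12^12 > 1, the factor 12^(−12N) decays exponentially, so the ratio → 0. Substituting N = 19n gives the stated form.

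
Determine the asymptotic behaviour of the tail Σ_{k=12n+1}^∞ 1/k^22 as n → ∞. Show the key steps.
Σ_{k>12n} 1/k^22 ~ 1/(21 · (12n)^21)

Compare to the integral: ∫_{12n}^∞ x^(−22) dx = [−x^(−21)/21]_{12n}^∞ = 1/((22−1)·(12n)^21). Euler-Maclaurin then gives
  Σ_{k>12n} 1/k^22 = ∫_{12n}^∞ dx/x^22 − 1/(2·(12n)^22) + O(1/(12n)^23).
(Equivalently this is ζ(22) − Σ_{k≤12n} 1/k^22.)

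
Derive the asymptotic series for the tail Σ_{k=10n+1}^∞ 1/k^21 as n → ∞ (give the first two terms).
Σ_{k>10n} 1/k^21 = 1/(20 · (10n)^20) − 1/(2 · (10n)^21) + O(1/(10n)^22)

Compare to the integral: ∫_{10n}^∞ x^(−21) dx = [−x^(−20)/20]_{10n}^∞ = 1/((21−1)·(10n)^20). The Euler-Maclaurin correction adds −f(10n)/2 = −1/(2·(10n)^21). Euler-Maclaurin then gives
  Σ_{k>10n} 1/k^21 = ∫_{10n}^∞ dx/x^21 − 1/(2·(10n)^21) + O(1/(10n)^22).
(Equivalently this is ζ(21) − Σ_{k≤10n} 1/k^21.)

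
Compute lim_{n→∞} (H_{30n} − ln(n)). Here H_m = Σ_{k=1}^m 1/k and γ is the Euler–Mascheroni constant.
lim = ln 30 + γ

By Euler-Maclaurin, H_m = ln m + γ + O(1/m). So
  H_{30n} − ln(n) = ln(30n) + γ − ln(n) + O(1/n)
                       = ln(30/1) + γ + O(1/n).
Hence the limit is ln(30/1) + γ.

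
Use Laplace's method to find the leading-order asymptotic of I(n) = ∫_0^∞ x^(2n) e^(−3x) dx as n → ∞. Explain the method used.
I(n) ~ (sqrt(2π·2n) / 3) · (2n/(3e))^(2n)

Write the integrand as exp(2n ln x − 3x) and set f(x) = 2n ln x − 3x. Then f'(x) = 2n/x − 3 = 0 at x* = 2n/3, and f''(x*) = −2n/x*^2 = −3^2/(2n). Laplace's method (interior maximum) gives
  I(n) ~ e^(f(x*)) · sqrt(2π / |f''(x*)|)
        = exp(2n ln(2n/3) − 2n) · sqrt(2π · 2n / 3^2)
        = (2n/3)^(2n) e^(−2n) · sqrt(2π·2n) / 3
        = (sqrt(2π·2n) / 3) · (2n/(3e))^(2n).
This matches Γ(2n+1)/3^(2n+1) with Stirling applied to Γ.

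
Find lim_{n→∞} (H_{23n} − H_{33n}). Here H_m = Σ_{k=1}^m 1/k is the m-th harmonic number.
lim = ln(23/33)

Euler-Maclaurin gives H_m = ln m + γ + 1/(2m) + O(1/m^2). The γ and O(1/m) terms cancel in the difference:
  H_{23n} − H_{33n} = ln(23n) − ln(33n) + O(1/n) = ln(23/33) + O(1/n).
Hence the limit is ln(23/33).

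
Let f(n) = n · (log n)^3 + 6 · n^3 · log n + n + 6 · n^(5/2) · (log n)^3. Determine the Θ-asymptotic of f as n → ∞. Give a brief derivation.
f(n) ∈ Θ(n^3 · log n)

Compare the terms by growth order. For large n, n^a · (log n)^b dominates n^a' · (log n)^b' iff a > a', or (a = a' and b > b'). Ranking the 4 terms shows the dominant one is 6 · n^3 · log n. Hence f(n) ∈ Θ(n^3 · log n).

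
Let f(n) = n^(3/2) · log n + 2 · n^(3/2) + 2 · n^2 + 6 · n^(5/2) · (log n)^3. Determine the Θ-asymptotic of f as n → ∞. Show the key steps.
f(n) ∈ Θ(n^(5/2) · (log n)^3)

Compare the terms by growth order. For large n, n^a · (log n)^b dominates n^a' · (log n)^b' iff a > a', or (a = a' and b > b'). Ranking the 4 terms shows the dominant one is 6 · n^(5/2) · (log n)^3. Hence f(n) ∈ Θ(n^(5/2) · (log n)^3).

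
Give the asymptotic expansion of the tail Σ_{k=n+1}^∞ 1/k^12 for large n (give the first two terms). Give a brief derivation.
Σ_{k>n} 1/k^12 = 1/(11 · n^11) − 1/(2 · n^12) + O(1/n^13)

Compare to the integral: ∫_{n}^∞ x^(−12) dx = [−x^(−11)/11]_{n}^∞ = 1/((12−1)·n^11). The Euler-Maclaurin correction adds −f(n)/2 = −1/(2·n^12). Euler-Maclaurin then gives
  Σ_{k>n} 1/k^12 = ∫_{n}^∞ dx/x^12 − 1/(2·n^12) + O(1/n^13).
(Equivalently this is ζ(12) − Σ_{k≤n} 1/k^12.)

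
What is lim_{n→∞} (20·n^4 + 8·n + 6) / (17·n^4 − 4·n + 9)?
lim = 20/17

For large n the leading n^4 terms dominate both numerator and denominator. Dividing top and bottom by n^4, every other term tends to 0, leaving 20/17.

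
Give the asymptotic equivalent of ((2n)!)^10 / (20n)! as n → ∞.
((2n)!)^10/(20n)! ~ ((2π·2n)^(9/2) / sqrt(10)) · 10^(−10·2n)  →  0

Write N = 2n. Stirling: N! ~ sqrt(2π N)(N/e)^N and (10N)! ~ sqrt(2π·10N)·(10N/e)^(10N).
  (N!)^10/(10N)! ~ (2π N)^(10/2) (N/e)^(10N) / [sqrt(2π·10N) (10N/e)^(10N)]
     = (2π N)^(10/2) / sqrt(2π·10N) · (N/(10N))^(10N)
     = (2π N)^((10−1)/2) / sqrt(10) · 10^(−10N).
Since 10^10 > 1, the factor 10^(−10N) decays exponentially, so the ratio → 0. Substituting N = 2n gives the stated form.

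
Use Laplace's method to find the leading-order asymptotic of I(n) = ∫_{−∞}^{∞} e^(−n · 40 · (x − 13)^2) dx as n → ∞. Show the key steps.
I(n) = sqrt(π/(40n))

Here φ(x) = 40 · (x − 13)^2 has its unique minimum at x* = 13 with φ(x*) = 0 and φ''(x*) = 80. Laplace's method gives
  I(n) ~ e^(−n φ(x*)) · sqrt(2π / (n · φ''(x*))) = sqrt(2π / (80n)) = sqrt(π/(40n)).
This is exact: substituting u = (x − 13)·sqrt(40n) gives I(n) = (1/sqrt(40n)) ∫_{−∞}^{∞} e^(−u^2) du = sqrt(π/(40n)).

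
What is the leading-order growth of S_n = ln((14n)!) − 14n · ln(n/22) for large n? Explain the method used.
S_n ~ 14n · (ln 308 − 1) + O(ln n)

Stirling: ln((14n)!) = 14n ln(14n) − 14n + O(ln n).
  S_n = 14n ln(14n) − 14n − 14n ln(n/22) + O(ln n)
      = 14n ln(14n) − 14n ln n + 14n ln 22 − 14n + O(ln n)
      = 14n ln 14 + 14n ln 22 − 14n + O(ln n)
      = 14n (ln 308 − 1) + O(ln n).
Numerically ln(308) − 1 ≈ 4.7301.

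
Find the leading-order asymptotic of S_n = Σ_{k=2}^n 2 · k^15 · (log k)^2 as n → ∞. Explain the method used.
S_n ~ n^16 · (log n)^2 / 8

By integral comparison, S_n = ∫_1^n 2 · x^15 · (log x)^2 dx + O(n^15 · (log n)^2). For the integral, the leading term of ∫_1^n x^15 (log x)^2 dx is n^16/16 · (log n)^2 (by repeated integration by parts; each step lowers the log-exponent and produces a relatively O(1/log n) correction). Hence S_n ~ n^16 · (log n)^2 / 8.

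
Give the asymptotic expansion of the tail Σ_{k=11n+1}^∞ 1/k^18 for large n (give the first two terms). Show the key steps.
Σ_{k>11n} 1/k^18 = 1/(17 · (11n)^17) − 1/(2 · (11n)^18) + O(1/(11n)^19)

Compare to the integral: ∫_{11n}^∞ x^(−18) dx = [−x^(−17)/17]_{11n}^∞ = 1/((18−1)·(11n)^17). The Euler-Maclaurin correction adds −f(11n)/2 = −1/(2·(11n)^18). Euler-Maclaurin then gives
  Σ_{k>11n} 1/k^18 = ∫_{11n}^∞ dx/x^18 − 1/(2·(11n)^18) + O(1/(11n)^19).
(Equivalently this is ζ(18) − Σ_{k≤11n} 1/k^18.)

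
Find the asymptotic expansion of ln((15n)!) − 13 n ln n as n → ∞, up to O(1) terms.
ln((15n)!) − 13 n ln n = 2 n ln n + 15(ln 15 − 1) n + (1/2) ln(2π·15n) + O(1/n)

Stirling: ln((15n)!) = 15n ln(15n) − 15n + (1/2) ln(2π·15n) + O(1/n).
Expand 15n ln(15n) = 15n (ln n + ln 15) = 15n ln n + 15n ln 15.
Subtract 13n ln n: leading term is (15 − 13) n ln n = 2 n ln n. The next term is 15n ln 15 − 15n = 15(ln 15 − 1) n. Then the (1/2) ln(2π·15n) correction.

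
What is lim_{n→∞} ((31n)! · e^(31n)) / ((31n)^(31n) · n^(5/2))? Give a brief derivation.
lim = 0

Stirling: (31n)! ~ sqrt(2π·31n) · (31n/e)^(31n). Hence
  (31n)! · e^(31n) / (31n)^(31n) ~ sqrt(2π·31n).
Dividing by n^(5/2): sqrt(2π·31n) / n^(5/2) = sqrt(2π·31) · n^((1−5)/2), so the expression behaves like sqrt(2π·31) · n^((1−5)/2) → 0.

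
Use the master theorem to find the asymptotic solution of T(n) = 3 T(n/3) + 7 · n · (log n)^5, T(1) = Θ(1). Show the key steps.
T(n) = Θ(n · (log n)^6)

Here log_3 3 = 1 and f(n) = 7 · n · (log n)^5 = Θ(n^(log_3 3) · (log n)^5). This is the extended Case 2 of the master theorem (f matches the critical exponent up to log factors), giving T(n) = Θ(n^(log_3 3) · (log n)^(5+1)) = Θ(n · (log n)^6).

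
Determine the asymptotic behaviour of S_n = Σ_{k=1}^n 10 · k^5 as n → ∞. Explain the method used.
S_n ~ 5 · n^6 / 3

By integral comparison (Euler-Maclaurin), Σ_{k=1}^n 10 · k^5 = 10 · ∫_0^n x^5 dx + O(n^5) = 10 · n^6/6 = 5 · n^6 / 3 + O(n^5). (Equivalently, Faulhaber's formula gives the same leading term.)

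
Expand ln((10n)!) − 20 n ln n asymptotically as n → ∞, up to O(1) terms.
ln((10n)!) − 20 n ln n = −10 n ln n + 10(ln 10 − 1) n + (1/2) ln(2π·10n) + O(1/n)

Stirling: ln((10n)!) = 10n ln(10n) − 10n + (1/2) ln(2π·10n) + O(1/n).
Expand 10n ln(10n) = 10n (ln n + ln 10) = 10n ln n + 10n ln 10.
Subtract 20n ln n: leading term is (10 − 20) n ln n = −10 n ln n. The next term is 10n ln 10 − 10n = 10(ln 10 − 1) n. Then the (1/2) ln(2π·10n) correction.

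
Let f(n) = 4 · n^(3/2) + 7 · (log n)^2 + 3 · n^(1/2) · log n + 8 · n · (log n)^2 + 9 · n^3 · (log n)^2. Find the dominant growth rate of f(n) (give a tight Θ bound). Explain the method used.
f(n) ∈ Θ(n^3 · (log n)^2)

Compare the terms by growth order. For large n, n^a · (log n)^b dominates n^a' · (log n)^b' iff a > a', or (a = a' and b > b'). Ranking the 5 terms shows the dominant one is 9 · n^3 · (log n)^2. Hence f(n) ∈ Θ(n^3 · (log n)^2).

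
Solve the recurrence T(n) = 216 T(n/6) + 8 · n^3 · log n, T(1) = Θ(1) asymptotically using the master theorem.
T(n) = Θ(n^3 · (log n)^2)

Here log_6 216 = 3 and f(n) = 8 · n^3 · log n = Θ(n^(log_6 216) · (log n)^1). This is the extended Case 2 of the master theorem (f matches the critical exponent up to log factors), giving T(n) = Θ(n^(log_6 216) · (log n)^(1+1)) = Θ(n^3 · (log n)^2).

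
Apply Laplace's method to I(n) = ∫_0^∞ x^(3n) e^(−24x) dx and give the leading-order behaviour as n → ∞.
I(n) ~ (sqrt(2π·3n) / 24) · (3n/(24e))^(3n)

Write the integrand as exp(3n ln x − 24x) and set f(x) = 3n ln x − 24x. Then f'(x) = 3n/x − 24 = 0 at x* = 3n/24, and f''(x*) = −3n/x*^2 = −24^2/(3n). Laplace's method (interior maximum) gives
  I(n) ~ e^(f(x*)) · sqrt(2π / |f''(x*)|)
        = exp(3n ln(3n/24) − 3n) · sqrt(2π · 3n / 24^2)
        = (3n/24)^(3n) e^(−3n) · sqrt(2π·3n) / 24
        = (sqrt(2π·3n) / 24) · (3n/(24e))^(3n).
This matches Γ(3n+1)/24^(3n+1) with Stirling applied to Γ.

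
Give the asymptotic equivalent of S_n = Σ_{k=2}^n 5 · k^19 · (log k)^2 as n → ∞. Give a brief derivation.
S_n ~ n^20 · (log n)^2 / 4

By integral comparison, S_n = ∫_1^n 5 · x^19 · (log x)^2 dx + O(n^19 · (log n)^2). For the integral, the leading term of ∫_1^n x^19 (log x)^2 dx is n^20/20 · (log n)^2 (by repeated integration by parts; each step lowers the log-exponent and produces a relatively O(1/log n) correction). Hence S_n ~ n^20 · (log n)^2 / 4.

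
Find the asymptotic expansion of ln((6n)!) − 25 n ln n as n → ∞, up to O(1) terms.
ln((6n)!) − 25 n ln n = −19 n ln n + 6(ln 6 − 1) n + (1/2) ln(2π·6n) + O(1/n)

Stirling: ln((6n)!) = 6n ln(6n) − 6n + (1/2) ln(2π·6n) + O(1/n).
Expand 6n ln(6n) = 6n (ln n + ln 6) = 6n ln n + 6n ln 6.
Subtract 25n ln n: leading term is (6 − 25) n ln n = −19 n ln n. The next term is 6n ln 6 − 6n = 6(ln 6 − 1) n. Then the (1/2) ln(2π·6n) correction.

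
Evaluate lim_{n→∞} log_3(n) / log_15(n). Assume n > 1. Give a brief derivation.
lim = ln(15) / ln(3) = log_3(15)

Change of base: log_3(n) = ln n / ln 3 and log_15(n) = ln n / ln 15. The ratio is (ln n / ln 3) · (ln 15 / ln n) = ln 15 / ln 3, a constant independent of n. So the limit is ln 15 / ln 3 = log_3(15).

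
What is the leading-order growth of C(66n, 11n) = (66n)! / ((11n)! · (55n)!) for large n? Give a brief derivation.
C(66n, 11n) ~ (46656/3125)^(11n) · sqrt(3/(5π·11n))

Write N = 11n. Apply Stirling to each factorial:
  (6N)! ~ sqrt(2π·6N) · (6N/e)^(6N),
  N! ~ sqrt(2π N) · (N/e)^N,
  (5N)! ~ sqrt(2π·5N) · (5N/e)^(5N).
The exponential factors combine to (6N)^(6N) / (N^N · (5N)^(5N)) = 6^(6N)/5^(5N) = (6^6/5^5)^N = (46656/3125)^N.
The square-root prefactors combine to sqrt(2π·6N) / (sqrt(2π N)·sqrt(2π·5N)) = sqrt(6 / (2π·5·N)) = sqrt(3/(5π·11n)).
Substituting N = 11n: C(66n, 11n) ~ (46656/3125)^(11n) · sqrt(3/(5π·11n)).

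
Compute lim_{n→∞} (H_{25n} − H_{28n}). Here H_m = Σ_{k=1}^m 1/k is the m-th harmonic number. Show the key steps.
lim = ln(25/28)

Euler-Maclaurin gives H_m = ln m + γ + 1/(2m) + O(1/m^2). The γ and O(1/m) terms cancel in the difference:
  H_{25n} − H_{28n} = ln(25n) − ln(28n) + O(1/n) = ln(25/28) + O(1/n).
Hence the limit is ln(25/28).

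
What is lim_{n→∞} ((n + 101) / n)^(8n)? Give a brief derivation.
lim = e^808

Rewrite as (1 + 101/n)^(8n). By the standard limit (1 + x/n)^n → e^x, we have (1 + 101/n)^n → e^101, and raising to the 8th power gives e^808.
More precisely, ln[(1 + 101/n)^(8n)] = 8n · ln(1 + 101/n) = 8n · (101/n + O(1/n^2)) = 808 + O(1/n) → 808.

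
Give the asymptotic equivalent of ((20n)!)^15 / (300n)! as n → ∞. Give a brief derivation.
((20n)!)^15/(300n)! ~ ((2π·20n)^(14/2) / sqrt(15)) · 15^(−15·20n)  →  0

Write N = 20n. Stirling: N! ~ sqrt(2π N)(N/e)^N and (15N)! ~ sqrt(2π·15N)·(15N/e)^(15N).
  (N!)^15/(15N)! ~ (2π N)^(15/2) (N/e)^(15N) / [sqrt(2π·15N) (15N/e)^(15N)]
     = (2π N)^(15/2) / sqrt(2π·15N) · (N/(15N))^(15N)
     = (2π N)^((15−1)/2) / sqrt(15) · 15^(−15N).
Since 15^15 > 1, the factor 15^(−15N) decays exponentially, so the ratio → 0. Substituting N = 20n gives the stated form.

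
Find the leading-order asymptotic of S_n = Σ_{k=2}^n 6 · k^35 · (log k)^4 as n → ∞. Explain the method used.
S_n ~ n^36 · (log n)^4 / 6

By integral comparison, S_n = ∫_1^n 6 · x^35 · (log x)^4 dx + O(n^35 · (log n)^4). For the integral, the leading term of ∫_1^n x^35 (log x)^4 dx is n^36/36 · (log n)^4 (by repeated integration by parts; each step lowers the log-exponent and produces a relatively O(1/log n) correction). Hence S_n ~ n^36 · (log n)^4 / 6.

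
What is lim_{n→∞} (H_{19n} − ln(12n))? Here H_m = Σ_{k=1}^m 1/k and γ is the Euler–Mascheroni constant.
lim = ln(19/12) + γ

By Euler-Maclaurin, H_m = ln m + γ + O(1/m). So
  H_{19n} − ln(12n) = ln(19n) + γ − ln(12n) + O(1/n)
                       = ln(19/12) + γ + O(1/n).
Hence the limit is ln(19/12) + γ.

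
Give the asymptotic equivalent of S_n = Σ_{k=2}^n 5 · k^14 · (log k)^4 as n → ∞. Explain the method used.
S_n ~ n^15 · (log n)^4 / 3

By integral comparison, S_n = ∫_1^n 5 · x^14 · (log x)^4 dx + O(n^14 · (log n)^4). For the integral, the leading term of ∫_1^n x^14 (log x)^4 dx is n^15/15 · (log n)^4 (by repeated integration by parts; each step lowers the log-exponent and produces a relatively O(1/log n) correction). Hence S_n ~ n^15 · (log n)^4 / 3.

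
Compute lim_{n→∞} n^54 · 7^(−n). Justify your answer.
lim = 0

Exponentials with base > 1 dominate every fixed polynomial: for any fixed c, n^c / 7^n → 0 as n → ∞ (e.g. by the ratio test, or by writing 7^n = e^(n ln 7) and noting e^(n ln 7) / n^c → ∞). Hence n^54 · 7^(−n) = n^54 / 7^n → 0.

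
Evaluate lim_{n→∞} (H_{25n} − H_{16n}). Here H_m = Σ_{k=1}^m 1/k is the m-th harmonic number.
lim = ln(25/16)

Euler-Maclaurin gives H_m = ln m + γ + 1/(2m) + O(1/m^2). The γ and O(1/m) terms cancel in the difference:
  H_{25n} − H_{16n} = ln(25n) − ln(16n) + O(1/n) = ln(25/16) + O(1/n).
Hence the limit is ln(25/16).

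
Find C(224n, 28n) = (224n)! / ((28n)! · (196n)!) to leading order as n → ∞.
C(224n, 28n) ~ (16777216/823543)^(28n) · sqrt(4/(7π·28n))

Write N = 28n. Apply Stirling to each factorial:
  (8N)! ~ sqrt(2π·8N) · (8N/e)^(8N),
  N! ~ sqrt(2π N) · (N/e)^N,
  (7N)! ~ sqrt(2π·7N) · (7N/e)^(7N).
The exponential factors combine to (8N)^(8N) / (N^N · (7N)^(7N)) = 8^(8N)/7^(7N) = (8^8/7^7)^N = (16777216/823543)^N.
The square-root prefactors combine to sqrt(2π·8N) / (sqrt(2π N)·sqrt(2π·7N)) = sqrt(8 / (2π·7·N)) = sqrt(4/(7π·28n)).
Substituting N = 28n: C(224n, 28n) ~ (16777216/823543)^(28n) · sqrt(4/(7π·28n)).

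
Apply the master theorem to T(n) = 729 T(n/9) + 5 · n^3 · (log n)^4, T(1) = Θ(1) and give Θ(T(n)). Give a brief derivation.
T(n) = Θ(n^3 · (log n)^5)

Here log_9 729 = 3 and f(n) = 5 · n^3 · (log n)^4 = Θ(n^(log_9 729) · (log n)^4). This is the extended Case 2 of the master theorem (f matches the critical exponent up to log factors), giving T(n) = Θ(n^(log_9 729) · (log n)^(4+1)) = Θ(n^3 · (log n)^5).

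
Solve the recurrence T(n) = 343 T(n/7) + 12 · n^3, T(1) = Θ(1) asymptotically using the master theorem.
T(n) = Θ(n^3 log n)

log_7 343 = 3, and f(n) = 12 · n^3 = Θ(n^(log_7 343)). This is Case 2 of the master theorem: T(n) = Θ(f(n) · log n) = Θ(n^3 log n).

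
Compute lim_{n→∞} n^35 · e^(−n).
lim = 0

Exponentials with base > 1 dominate every fixed polynomial: for any fixed c, n^c / e^n → 0 as n → ∞ (e.g. by the ratio test, or since e^n grows faster than any power of n). Hence n^35 · e^(−n) = n^35 / e^n → 0.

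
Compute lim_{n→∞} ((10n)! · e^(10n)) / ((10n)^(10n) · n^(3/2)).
lim = 0

Stirling: (10n)! ~ sqrt(2π·10n) · (10n/e)^(10n). Hence
  (10n)! · e^(10n) / (10n)^(10n) ~ sqrt(2π·10n).
Dividing by n^(3/2): sqrt(2π·10n) / n^(3/2) = sqrt(2π·10) · n^((1−3)/2), so the expression behaves like sqrt(2π·10) · n^((1−3)/2) → 0.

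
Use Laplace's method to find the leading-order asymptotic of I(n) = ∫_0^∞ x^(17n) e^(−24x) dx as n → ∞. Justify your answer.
I(n) ~ (sqrt(2π·17n) / 24) · (17n/(24e))^(17n)

Write the integrand as exp(17n ln x − 24x) and set f(x) = 17n ln x − 24x. Then f'(x) = 17n/x − 24 = 0 at x* = 17n/24, and f''(x*) = −17n/x*^2 = −24^2/(17n). Laplace's method (interior maximum) gives
  I(n) ~ e^(f(x*)) · sqrt(2π / |f''(x*)|)
        = exp(17n ln(17n/24) − 17n) · sqrt(2π · 17n / 24^2)
        = (17n/24)^(17n) e^(−17n) · sqrt(2π·17n) / 24
        = (sqrt(2π·17n) / 24) · (17n/(24e))^(17n).
This matches Γ(17n+1)/24^(17n+1) with Stirling applied to Γ.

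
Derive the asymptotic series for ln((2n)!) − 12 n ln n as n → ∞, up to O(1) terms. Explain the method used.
ln((2n)!) − 12 n ln n = −10 n ln n + 2(ln 2 − 1) n + (1/2) ln(2π·2n) + O(1/n)

Stirling: ln((2n)!) = 2n ln(2n) − 2n + (1/2) ln(2π·2n) + O(1/n).
Expand 2n ln(2n) = 2n (ln n + ln 2) = 2n ln n + 2n ln 2.
Subtract 12n ln n: leading term is (2 − 12) n ln n = −10 n ln n. The next term is 2n ln 2 − 2n = 2(ln 2 − 1) n. Then the (1/2) ln(2π·2n) correction.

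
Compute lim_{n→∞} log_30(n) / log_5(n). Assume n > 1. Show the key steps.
lim = ln(5) / ln(30) = log_30(5)

Change of base: log_30(n) = ln n / ln 30 and log_5(n) = ln n / ln 5. The ratio is (ln n / ln 30) · (ln 5 / ln n) = ln 5 / ln 30, a constant independent of n. So the limit is ln 5 / ln 30 = log_30(5).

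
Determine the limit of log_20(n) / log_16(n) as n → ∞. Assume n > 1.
lim = ln(16) / ln(20) = log_20(16)

Change of base: log_20(n) = ln n / ln 20 and log_16(n) = ln n / ln 16. The ratio is (ln n / ln 20) · (ln 16 / ln n) = ln 16 / ln 20, a constant independent of n. So the limit is ln 16 / ln 20 = log_20(16).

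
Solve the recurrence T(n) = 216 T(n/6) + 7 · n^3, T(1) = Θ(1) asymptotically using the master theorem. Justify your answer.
T(n) = Θ(n^3 log n)

log_6 216 = 3, and f(n) = 7 · n^3 = Θ(n^(log_6 216)). This is Case 2 of the master theorem: T(n) = Θ(f(n) · log n) = Θ(n^3 log n).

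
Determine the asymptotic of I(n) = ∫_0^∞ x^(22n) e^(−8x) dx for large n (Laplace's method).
I(n) ~ (sqrt(2π·22n) / 8) · (22n/(8e))^(22n)

Write the integrand as exp(22n ln x − 8x) and set f(x) = 22n ln x − 8x. Then f'(x) = 22n/x − 8 = 0 at x* = 22n/8, and f''(x*) = −22n/x*^2 = −8^2/(22n). Laplace's method (interior maximum) gives
  I(n) ~ e^(f(x*)) · sqrt(2π / |f''(x*)|)
        = exp(22n ln(22n/8) − 22n) · sqrt(2π · 22n / 8^2)
        = (22n/8)^(22n) e^(−22n) · sqrt(2π·22n) / 8
        = (sqrt(2π·22n) / 8) · (22n/(8e))^(22n).
This matches Γ(22n+1)/8^(22n+1) with Stirling applied to Γ.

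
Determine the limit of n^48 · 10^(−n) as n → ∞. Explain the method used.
lim = 0

Exponentials with base > 1 dominate every fixed polynomial: for any fixed c, n^c / 10^n → 0 as n → ∞ (e.g. by the ratio test, or by writing 10^n = e^(n ln 10) and noting e^(n ln 10) / n^c → ∞). Hence n^48 · 10^(−n) = n^48 / 10^n → 0.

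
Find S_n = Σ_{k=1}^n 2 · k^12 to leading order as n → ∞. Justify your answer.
S_n ~ 2 · n^13 / 13

By integral comparison (Euler-Maclaurin), Σ_{k=1}^n 2 · k^12 = 2 · ∫_0^n x^12 dx + O(n^12) = 2 · n^13/13 + O(n^12). (Equivalently, Faulhaber's formula gives the same leading term.)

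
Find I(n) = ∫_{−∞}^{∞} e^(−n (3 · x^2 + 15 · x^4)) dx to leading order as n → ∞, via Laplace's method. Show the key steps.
I(n) ~ sqrt(π/(3n))

φ(x) = 3 · x^2 + 15 · x^4 has its unique global minimum at x* = 0 (since φ'(x) = 6x + 60x^3 = 0 only at x = 0 for real x with both coefficients positive, and φ → ∞ as |x| → ∞). At x* = 0, φ(0) = 0 and φ''(0) = 6. Laplace's method then gives
  I(n) ~ sqrt(2π / (n · φ''(0))) · e^(−n φ(0)) = sqrt(2π / (6n)) = sqrt(π/(3n)).
The 15 · x^4 term contributes only at subleading order (an O(1/n) relative correction).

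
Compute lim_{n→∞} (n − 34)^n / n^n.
lim = e^(−34)

Rewrite as (1 − 34/n)^(n). By the standard limit (1 + x/n)^n → e^x, we have (1 − 34/n)^n → e^(−34), and raising to the 1st power gives e^(−34).
More precisely, ln[(1 − 34/n)^(n)] = n · ln(1 − 34/n) = n · (-34/n + O(1/n^2)) = -34 + O(1/n) → -34.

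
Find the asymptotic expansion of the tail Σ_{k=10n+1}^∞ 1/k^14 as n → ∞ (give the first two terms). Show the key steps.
Σ_{k>10n} 1/k^14 = 1/(13 · (10n)^13) − 1/(2 · (10n)^14) + O(1/(10n)^15)

Compare to the integral: ∫_{10n}^∞ x^(−14) dx = [−x^(−13)/13]_{10n}^∞ = 1/((14−1)·(10n)^13). The Euler-Maclaurin correction adds −f(10n)/2 = −1/(2·(10n)^14). Euler-Maclaurin then gives
  Σ_{k>10n} 1/k^14 = ∫_{10n}^∞ dx/x^14 − 1/(2·(10n)^14) + O(1/(10n)^15).
(Equivalently this is ζ(14) − Σ_{k≤10n} 1/k^14.)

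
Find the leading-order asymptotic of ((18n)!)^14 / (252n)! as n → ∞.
((18n)!)^14/(252n)! ~ ((2π·18n)^(13/2) / sqrt(14)) · 14^(−14·18n)  →  0

Write N = 18n. Stirling: N! ~ sqrt(2π N)(N/e)^N and (14N)! ~ sqrt(2π·14N)·(14N/e)^(14N).
  (N!)^14/(14N)! ~ (2π N)^(14/2) (N/e)^(14N) / [sqrt(2π·14N) (14N/e)^(14N)]
     = (2π N)^(14/2) / sqrt(2π·14N) · (N/(14N))^(14N)
     = (2π N)^((14−1)/2) / sqrt(14) · 14^(−14N).
Since 14^14 > 1, the factor 14^(−14N) decays exponentially, so the ratio → 0. Substituting N = 18n gives the stated form.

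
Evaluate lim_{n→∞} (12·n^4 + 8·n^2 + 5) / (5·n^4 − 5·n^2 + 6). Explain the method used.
lim = 12/5

For large n the leading n^4 terms dominate both numerator and denominator. Dividing top and bottom by n^4, every other term tends to 0, leaving 12/5.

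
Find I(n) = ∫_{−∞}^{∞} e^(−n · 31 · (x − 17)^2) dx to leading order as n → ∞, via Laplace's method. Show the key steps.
I(n) = sqrt(π/(31n))

Here φ(x) = 31 · (x − 17)^2 has its unique minimum at x* = 17 with φ(x*) = 0 and φ''(x*) = 62. Laplace's method gives
  I(n) ~ e^(−n φ(x*)) · sqrt(2π / (n · φ''(x*))) = sqrt(2π / (62n)) = sqrt(π/(31n)).
This is exact: substituting u = (x − 17)·sqrt(31n) gives I(n) = (1/sqrt(31n)) ∫_{−∞}^{∞} e^(−u^2) du = sqrt(π/(31n)).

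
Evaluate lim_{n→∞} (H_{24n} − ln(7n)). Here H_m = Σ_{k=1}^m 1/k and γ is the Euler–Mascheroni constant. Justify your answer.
lim = ln(24/7) + γ

By Euler-Maclaurin, H_m = ln m + γ + O(1/m). So
  H_{24n} − ln(7n) = ln(24n) + γ − ln(7n) + O(1/n)
                       = ln(24/7) + γ + O(1/n).
Hence the limit is ln(24/7) + γ.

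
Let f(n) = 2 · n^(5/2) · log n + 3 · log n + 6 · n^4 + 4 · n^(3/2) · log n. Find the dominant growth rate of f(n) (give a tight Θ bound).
f(n) ∈ Θ(n^4)

Compare the terms by growth order. For large n, n^a · (log n)^b dominates n^a' · (log n)^b' iff a > a', or (a = a' and b > b'). Ranking the 4 terms shows the dominant one is 6 · n^4. Hence f(n) ∈ Θ(n^4).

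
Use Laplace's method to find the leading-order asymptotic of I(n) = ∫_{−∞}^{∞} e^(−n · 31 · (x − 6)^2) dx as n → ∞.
I(n) = sqrt(π/(31n))

Here φ(x) = 31 · (x − 6)^2 has its unique minimum at x* = 6 with φ(x*) = 0 and φ''(x*) = 62. Laplace's method gives
  I(n) ~ e^(−n φ(x*)) · sqrt(2π / (n · φ''(x*))) = sqrt(2π / (62n)) = sqrt(π/(31n)).
This is exact: substituting u = (x − 6)·sqrt(31n) gives I(n) = (1/sqrt(31n)) ∫_{−∞}^{∞} e^(−u^2) du = sqrt(π/(31n)).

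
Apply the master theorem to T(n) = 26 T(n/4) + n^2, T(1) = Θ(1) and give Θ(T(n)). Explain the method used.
T(n) = Θ(n^(log_4 26))

Master theorem: compare f(n) = n^2 to n^(log_4 26) where log_4 26 ≈ 2.350. Since 2 < log_4 26, we have f(n) = O(n^(log_4 26 − ε)) for some ε > 0 — Case 1. Hence T(n) = Θ(n^(log_4 26)).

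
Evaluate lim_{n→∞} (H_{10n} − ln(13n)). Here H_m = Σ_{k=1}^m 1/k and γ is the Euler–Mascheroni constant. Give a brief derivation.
lim = ln(10/13) + γ

By Euler-Maclaurin, H_m = ln m + γ + O(1/m). So
  H_{10n} − ln(13n) = ln(10n) + γ − ln(13n) + O(1/n)
                       = ln(10/13) + γ + O(1/n).
Hence the limit is ln(10/13) + γ.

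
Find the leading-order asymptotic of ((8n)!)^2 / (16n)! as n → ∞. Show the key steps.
((8n)!)^2/(16n)! ~ ((2π·8n)^(1/2) / sqrt(2)) · 2^(−2·8n)  →  0

Write N = 8n. Stirling: N! ~ sqrt(2π N)(N/e)^N and (2N)! ~ sqrt(2π·2N)·(2N/e)^(2N).
  (N!)^2/(2N)! ~ (2π N)^(2/2) (N/e)^(2N) / [sqrt(2π·2N) (2N/e)^(2N)]
     = (2π N)^(2/2) / sqrt(2π·2N) · (N/(2N))^(2N)
     = (2π N)^((2−1)/2) / sqrt(2) · 2^(−2N).
Since 2^2 > 1, the factor 2^(−2N) decays exponentially, so the ratio → 0. Substituting N = 8n gives the stated form.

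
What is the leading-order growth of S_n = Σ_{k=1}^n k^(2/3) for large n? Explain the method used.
S_n ~ (3/5) · n^(5/3)

Integral comparison: Σ_{k=1}^n k^(2/3) = ∫_0^n x^(2/3) dx + O(n^(2/3)). The integral is n^(1 + 2/3) / (1 + 2/3) = n^((2+3)/3) / ((2+3)/3) = (3/5) · n^(5/3).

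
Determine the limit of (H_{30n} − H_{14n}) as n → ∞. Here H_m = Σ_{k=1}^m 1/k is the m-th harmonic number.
lim = ln(30/14) = ln(15/7)

Euler-Maclaurin gives H_m = ln m + γ + 1/(2m) + O(1/m^2). The γ and O(1/m) terms cancel in the difference:
  H_{30n} − H_{14n} = ln(30n) − ln(14n) + O(1/n) = ln(30/14) + O(1/n).
Hence the limit is ln(30/14) = ln(15/7).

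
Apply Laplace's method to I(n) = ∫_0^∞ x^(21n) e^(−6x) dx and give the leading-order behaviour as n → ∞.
I(n) ~ (sqrt(2π·21n) / 6) · (21n/(6e))^(21n)

Write the integrand as exp(21n ln x − 6x) and set f(x) = 21n ln x − 6x. Then f'(x) = 21n/x − 6 = 0 at x* = 21n/6, and f''(x*) = −21n/x*^2 = −6^2/(21n). Laplace's method (interior maximum) gives
  I(n) ~ e^(f(x*)) · sqrt(2π / |f''(x*)|)
        = exp(21n ln(21n/6) − 21n) · sqrt(2π · 21n / 6^2)
        = (21n/6)^(21n) e^(−21n) · sqrt(2π·21n) / 6
        = (sqrt(2π·21n) / 6) · (21n/(6e))^(21n).
This matches Γ(21n+1)/6^(21n+1) with Stirling applied to Γ.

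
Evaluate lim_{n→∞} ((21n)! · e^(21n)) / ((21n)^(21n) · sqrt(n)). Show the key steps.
lim = sqrt(2π·21)

Stirling: (21n)! ~ sqrt(2π·21n) · (21n/e)^(21n). Hence
  (21n)! · e^(21n) / (21n)^(21n) ~ sqrt(2π·21n).
Dividing by sqrt(n): sqrt(2π·21n) / sqrt(n) = sqrt(2π·21) · n^((1−1)/2), so the limit is sqrt(2π·21).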